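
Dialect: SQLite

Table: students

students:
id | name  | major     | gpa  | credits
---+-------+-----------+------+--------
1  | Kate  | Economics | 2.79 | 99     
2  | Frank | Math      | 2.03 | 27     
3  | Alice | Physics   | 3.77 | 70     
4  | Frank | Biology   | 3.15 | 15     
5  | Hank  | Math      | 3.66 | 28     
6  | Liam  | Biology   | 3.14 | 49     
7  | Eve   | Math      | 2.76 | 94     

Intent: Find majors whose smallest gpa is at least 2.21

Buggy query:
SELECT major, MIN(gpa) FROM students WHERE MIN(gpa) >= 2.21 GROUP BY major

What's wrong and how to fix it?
Bug: MIN() in WHERE is a misuse of aggregate

Fix: Use HAVING for the per-group MIN condition

Corrected query:
SELECT major, MIN(gpa) FROM students GROUP BY major HAVING MIN(gpa) >= 2.21

Result:
major     | MIN(gpa)
----------+---------
Biology   | 3.14    
Economics | 2.79    
Physics   | 3.77    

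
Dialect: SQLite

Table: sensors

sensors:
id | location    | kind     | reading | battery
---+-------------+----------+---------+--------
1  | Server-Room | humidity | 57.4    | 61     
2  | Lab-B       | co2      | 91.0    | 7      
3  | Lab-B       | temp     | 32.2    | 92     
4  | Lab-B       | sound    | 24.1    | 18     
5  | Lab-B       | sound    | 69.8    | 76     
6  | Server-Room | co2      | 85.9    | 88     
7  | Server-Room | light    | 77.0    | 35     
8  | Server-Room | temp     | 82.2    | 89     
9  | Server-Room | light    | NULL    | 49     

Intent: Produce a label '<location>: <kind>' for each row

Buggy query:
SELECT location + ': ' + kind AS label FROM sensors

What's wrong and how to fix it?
Bug: SQLite uses || for string concatenation; + coerces text to numbers (yielding 0)

Fix: Use the || operator for string concatenation

Corrected query:
SELECT location || ': ' || kind AS label FROM sensors

Result:
label                
---------------------
Server-Room: humidity
Lab-B: co2           
Lab-B: temp          
Lab-B: sound         
Lab-B: sound         
Server-Room: co2     
Server-Room: light   
Server-Room: temp    
Server-Room: light   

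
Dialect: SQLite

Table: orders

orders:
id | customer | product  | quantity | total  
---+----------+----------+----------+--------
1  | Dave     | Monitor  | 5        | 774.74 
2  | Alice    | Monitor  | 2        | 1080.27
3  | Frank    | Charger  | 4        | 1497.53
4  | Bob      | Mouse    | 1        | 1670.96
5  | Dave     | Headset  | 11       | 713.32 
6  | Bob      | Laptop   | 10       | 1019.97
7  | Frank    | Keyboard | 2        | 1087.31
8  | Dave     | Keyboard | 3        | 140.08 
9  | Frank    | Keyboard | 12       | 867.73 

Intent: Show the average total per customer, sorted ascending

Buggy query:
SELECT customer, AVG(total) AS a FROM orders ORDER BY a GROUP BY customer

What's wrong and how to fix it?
Bug: ORDER BY appears before GROUP BY; SQL clause order requires GROUP BY first

Fix: Move ORDER BY to the end, after GROUP BY

Corrected query:
SELECT customer, AVG(total) AS a FROM orders GROUP BY customer ORDER BY a

Result:
customer | a          
---------+------------
Dave     | 542.713333 
Alice    | 1080.27    
Frank    | 1150.856667
Bob      | 1345.465   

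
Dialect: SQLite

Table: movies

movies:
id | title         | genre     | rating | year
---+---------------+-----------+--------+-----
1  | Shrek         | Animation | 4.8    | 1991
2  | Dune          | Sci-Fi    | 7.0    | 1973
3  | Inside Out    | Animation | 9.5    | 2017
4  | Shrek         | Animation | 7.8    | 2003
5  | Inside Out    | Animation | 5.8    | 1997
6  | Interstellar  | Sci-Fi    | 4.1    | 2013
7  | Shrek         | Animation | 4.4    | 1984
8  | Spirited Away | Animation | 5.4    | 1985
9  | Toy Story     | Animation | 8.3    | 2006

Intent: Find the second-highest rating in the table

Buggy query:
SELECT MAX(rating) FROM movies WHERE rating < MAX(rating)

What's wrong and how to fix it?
Bug: The inner MAX is an aggregate inside WHERE, which is not allowed

Fix: Put the inner MAX in a scalar subquery

Corrected query:
SELECT MAX(rating) FROM movies WHERE rating < (SELECT MAX(rating) FROM movies)

Result:
MAX(rating)
-----------
8.3        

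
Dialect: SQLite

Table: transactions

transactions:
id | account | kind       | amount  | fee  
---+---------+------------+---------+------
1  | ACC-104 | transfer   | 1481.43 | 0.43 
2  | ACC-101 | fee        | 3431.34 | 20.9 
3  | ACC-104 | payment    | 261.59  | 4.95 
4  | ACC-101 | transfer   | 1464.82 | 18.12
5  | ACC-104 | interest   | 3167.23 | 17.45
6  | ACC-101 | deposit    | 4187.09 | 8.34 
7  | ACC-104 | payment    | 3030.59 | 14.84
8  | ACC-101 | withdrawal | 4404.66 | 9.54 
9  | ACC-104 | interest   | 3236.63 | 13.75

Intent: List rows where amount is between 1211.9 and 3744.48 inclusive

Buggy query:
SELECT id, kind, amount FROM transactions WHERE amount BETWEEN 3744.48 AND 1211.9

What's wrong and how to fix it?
Bug: BETWEEN expects the lower bound first; with 3744.48 AND 1211.9 the range is empty

Fix: Swap the bounds so the smaller value comes first

Corrected query:
SELECT id, kind, amount FROM transactions WHERE amount BETWEEN 1211.9 AND 3744.48

Result:
id | kind     | amount 
---+----------+--------
1  | transfer | 1481.43
2  | fee      | 3431.34
4  | transfer | 1464.82
5  | interest | 3167.23
7  | payment  | 3030.59
9  | interest | 3236.63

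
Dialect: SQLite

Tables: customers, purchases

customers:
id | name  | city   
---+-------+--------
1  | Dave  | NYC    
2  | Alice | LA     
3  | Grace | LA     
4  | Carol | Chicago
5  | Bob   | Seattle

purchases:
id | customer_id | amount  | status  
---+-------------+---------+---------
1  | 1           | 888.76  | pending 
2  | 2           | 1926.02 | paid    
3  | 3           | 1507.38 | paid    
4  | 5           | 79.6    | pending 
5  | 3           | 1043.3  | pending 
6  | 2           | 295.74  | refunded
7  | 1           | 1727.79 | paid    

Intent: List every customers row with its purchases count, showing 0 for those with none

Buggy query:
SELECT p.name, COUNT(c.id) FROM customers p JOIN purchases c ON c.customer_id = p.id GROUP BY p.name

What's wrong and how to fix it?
Bug: An inner join excludes parents with zero children

Fix: Use LEFT JOIN so parents without children still appear (COUNT(c.id) gives 0)

Corrected query:
SELECT p.name, COUNT(c.id) FROM customers p LEFT JOIN purchases c ON c.customer_id = p.id GROUP BY p.name

Result:
name  | COUNT(c.id)
------+------------
Alice | 2          
Bob   | 1          
Carol | 0          
Dave  | 2          
Grace | 2          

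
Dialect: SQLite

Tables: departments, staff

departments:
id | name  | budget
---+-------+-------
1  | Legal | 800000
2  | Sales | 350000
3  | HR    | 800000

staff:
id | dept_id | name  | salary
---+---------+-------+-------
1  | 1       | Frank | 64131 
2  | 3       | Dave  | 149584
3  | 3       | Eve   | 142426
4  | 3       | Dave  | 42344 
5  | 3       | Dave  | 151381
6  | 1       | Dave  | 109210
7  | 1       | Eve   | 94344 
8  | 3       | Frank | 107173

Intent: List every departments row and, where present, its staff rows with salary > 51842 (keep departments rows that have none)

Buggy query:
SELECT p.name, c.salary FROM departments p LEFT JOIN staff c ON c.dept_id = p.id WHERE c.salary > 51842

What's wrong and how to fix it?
Bug: A WHERE condition on the right-hand table after LEFT JOIN drops unmatched parents

Fix: Put 'c.salary > 51842' in the JOIN's ON clause instead of WHERE

Corrected query:
SELECT p.name, c.salary FROM departments p LEFT JOIN staff c ON c.dept_id = p.id AND c.salary > 51842

Result:
name  | salary
------+-------
Legal | 64131 
Legal | 94344 
Legal | 109210
Sales | NULL  
HR    | 107173
HR    | 142426
HR    | 149584
HR    | 151381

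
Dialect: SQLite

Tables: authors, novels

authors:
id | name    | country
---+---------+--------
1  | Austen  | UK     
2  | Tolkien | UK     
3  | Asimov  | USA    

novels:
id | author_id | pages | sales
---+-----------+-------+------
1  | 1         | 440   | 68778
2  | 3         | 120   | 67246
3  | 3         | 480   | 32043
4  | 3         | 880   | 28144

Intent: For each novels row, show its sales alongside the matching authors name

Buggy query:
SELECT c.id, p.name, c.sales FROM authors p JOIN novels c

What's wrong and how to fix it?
Bug: JOIN with no ON clause produces a cartesian product; every novels row pairs with every authors row

Fix: Add ON c.author_id = p.id to the JOIN

Corrected query:
SELECT c.id, p.name, c.sales FROM authors p JOIN novels c ON c.author_id = p.id

Result:
id | name   | sales
---+--------+------
1  | Austen | 68778
2  | Asimov | 67246
3  | Asimov | 32043
4  | Asimov | 28144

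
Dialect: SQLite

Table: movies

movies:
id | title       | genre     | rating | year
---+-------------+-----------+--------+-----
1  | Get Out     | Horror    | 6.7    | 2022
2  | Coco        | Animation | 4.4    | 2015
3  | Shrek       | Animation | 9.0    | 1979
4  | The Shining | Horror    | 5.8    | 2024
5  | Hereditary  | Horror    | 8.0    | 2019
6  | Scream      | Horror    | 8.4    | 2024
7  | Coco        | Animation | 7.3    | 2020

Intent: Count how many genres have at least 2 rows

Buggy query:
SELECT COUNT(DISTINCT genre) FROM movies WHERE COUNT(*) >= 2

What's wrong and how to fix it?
Bug: COUNT(*) cannot appear in WHERE; the per-group count doesn't exist yet

Fix: Use a subquery that GROUPs and filters with HAVING, then count its rows

Corrected query:
SELECT COUNT(*) FROM (SELECT genre FROM movies GROUP BY genre HAVING COUNT(*) >= 2)

Result:
COUNT(*)
--------
2       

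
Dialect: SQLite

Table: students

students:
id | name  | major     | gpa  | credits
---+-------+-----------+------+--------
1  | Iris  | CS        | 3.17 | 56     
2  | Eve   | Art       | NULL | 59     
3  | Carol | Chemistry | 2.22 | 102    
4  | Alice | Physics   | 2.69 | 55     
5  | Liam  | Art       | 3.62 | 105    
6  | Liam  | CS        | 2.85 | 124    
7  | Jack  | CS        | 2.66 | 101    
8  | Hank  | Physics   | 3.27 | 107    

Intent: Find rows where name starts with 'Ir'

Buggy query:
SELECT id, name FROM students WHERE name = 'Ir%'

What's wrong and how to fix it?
Bug: '=' compares the literal string including the % character; pattern matching needs LIKE

Fix: Use LIKE for wildcard pattern matching

Corrected query:
SELECT id, name FROM students WHERE name LIKE 'Ir%'

Result:
id | name
---+-----
1  | Iris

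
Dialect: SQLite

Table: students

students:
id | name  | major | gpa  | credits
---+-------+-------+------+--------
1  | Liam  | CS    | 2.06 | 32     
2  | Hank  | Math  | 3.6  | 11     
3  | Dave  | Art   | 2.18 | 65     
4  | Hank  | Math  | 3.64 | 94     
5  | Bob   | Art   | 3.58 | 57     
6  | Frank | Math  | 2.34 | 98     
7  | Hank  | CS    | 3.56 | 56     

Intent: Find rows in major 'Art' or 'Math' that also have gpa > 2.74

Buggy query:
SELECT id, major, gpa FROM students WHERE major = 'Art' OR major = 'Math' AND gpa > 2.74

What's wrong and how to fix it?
Bug: Without parentheses, AND is evaluated before OR, so the gpa filter only applies to the 'Math' branch

Fix: Add parentheses around the OR so the AND applies to both alternatives

Corrected query:
SELECT id, major, gpa FROM students WHERE (major = 'Art' OR major = 'Math') AND gpa > 2.74

Result:
id | major | gpa 
---+-------+-----
2  | Math  | 3.6 
4  | Math  | 3.64
5  | Art   | 3.58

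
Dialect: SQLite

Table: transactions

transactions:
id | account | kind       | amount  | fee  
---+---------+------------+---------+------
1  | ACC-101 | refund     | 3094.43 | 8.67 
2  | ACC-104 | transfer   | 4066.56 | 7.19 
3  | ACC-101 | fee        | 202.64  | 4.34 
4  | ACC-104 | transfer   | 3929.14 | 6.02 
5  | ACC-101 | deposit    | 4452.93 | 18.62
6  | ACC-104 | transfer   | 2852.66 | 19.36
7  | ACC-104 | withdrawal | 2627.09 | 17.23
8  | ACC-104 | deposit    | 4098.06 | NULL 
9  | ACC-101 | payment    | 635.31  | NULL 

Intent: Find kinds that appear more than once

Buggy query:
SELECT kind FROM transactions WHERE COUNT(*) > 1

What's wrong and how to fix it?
Bug: COUNT(*) is an aggregate and cannot be used in WHERE

Fix: Group first, then use HAVING for the count condition

Corrected query:
SELECT kind FROM transactions GROUP BY kind HAVING COUNT(*) > 1

Result:
kind    
--------
deposit 
transfer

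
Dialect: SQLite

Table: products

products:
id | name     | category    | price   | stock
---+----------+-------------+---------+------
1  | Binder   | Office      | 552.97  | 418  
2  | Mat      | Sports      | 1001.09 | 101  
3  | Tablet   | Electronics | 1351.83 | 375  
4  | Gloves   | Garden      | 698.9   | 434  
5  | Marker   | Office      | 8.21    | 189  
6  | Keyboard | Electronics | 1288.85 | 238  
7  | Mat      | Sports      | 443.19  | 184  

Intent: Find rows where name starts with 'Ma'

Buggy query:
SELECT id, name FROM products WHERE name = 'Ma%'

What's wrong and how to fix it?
Bug: Wildcards only work with LIKE; '=' treats '%' as a literal character

Fix: Use LIKE for wildcard pattern matching

Corrected query:
SELECT id, name FROM products WHERE name LIKE 'Ma%'

Result:
id | name  
---+-------
2  | Mat   
5  | Marker
7  | Mat   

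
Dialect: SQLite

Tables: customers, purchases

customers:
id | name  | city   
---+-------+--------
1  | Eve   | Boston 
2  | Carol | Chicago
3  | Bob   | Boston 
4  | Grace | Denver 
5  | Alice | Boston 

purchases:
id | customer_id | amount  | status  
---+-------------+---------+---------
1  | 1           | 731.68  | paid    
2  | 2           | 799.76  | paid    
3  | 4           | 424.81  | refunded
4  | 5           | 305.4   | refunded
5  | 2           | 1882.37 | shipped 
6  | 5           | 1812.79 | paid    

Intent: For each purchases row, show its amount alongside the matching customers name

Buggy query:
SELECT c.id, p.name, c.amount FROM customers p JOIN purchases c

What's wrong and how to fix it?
Bug: Missing join condition: each purchases row is matched to all customers rows instead of just its own

Fix: Add ON c.customer_id = p.id to the JOIN

Corrected query:
SELECT c.id, p.name, c.amount FROM customers p JOIN purchases c ON c.customer_id = p.id

Result:
id | name  | amount 
---+-------+--------
1  | Eve   | 731.68 
2  | Carol | 799.76 
3  | Grace | 424.81 
4  | Alice | 305.4  
5  | Carol | 1882.37
6  | Alice | 1812.79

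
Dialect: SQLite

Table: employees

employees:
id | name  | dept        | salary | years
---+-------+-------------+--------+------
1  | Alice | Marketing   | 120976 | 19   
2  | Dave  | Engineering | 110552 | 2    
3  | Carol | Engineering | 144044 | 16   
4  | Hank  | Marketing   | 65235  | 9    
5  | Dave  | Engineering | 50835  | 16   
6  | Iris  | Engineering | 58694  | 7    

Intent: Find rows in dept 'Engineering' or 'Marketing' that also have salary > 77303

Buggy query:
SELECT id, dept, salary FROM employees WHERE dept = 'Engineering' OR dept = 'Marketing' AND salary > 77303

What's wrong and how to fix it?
Bug: AND binds tighter than OR, so this parses as dept = 'Engineering' OR (dept = 'Marketing' AND salary > 77303)

Fix: Group the OR with parentheses (or use IN), then AND the threshold

Corrected query:
SELECT id, dept, salary FROM employees WHERE (dept = 'Engineering' OR dept = 'Marketing') AND salary > 77303

Result:
id | dept        | salary
---+-------------+-------
1  | Marketing   | 120976
2  | Engineering | 110552
3  | Engineering | 144044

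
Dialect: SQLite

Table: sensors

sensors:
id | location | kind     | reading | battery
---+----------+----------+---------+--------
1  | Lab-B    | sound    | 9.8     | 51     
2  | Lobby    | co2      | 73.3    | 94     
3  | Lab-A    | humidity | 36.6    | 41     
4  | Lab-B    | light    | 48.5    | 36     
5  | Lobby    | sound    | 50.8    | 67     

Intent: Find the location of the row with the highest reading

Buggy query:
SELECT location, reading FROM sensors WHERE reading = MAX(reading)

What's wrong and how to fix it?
Bug: MAX(reading) is an aggregate and cannot be used directly in WHERE

Fix: Use a subquery: WHERE reading = (SELECT MAX(reading) FROM sensors)

Corrected query:
SELECT location, reading FROM sensors WHERE reading = (SELECT MAX(reading) FROM sensors)

Result:
location | reading
---------+--------
Lobby    | 73.3   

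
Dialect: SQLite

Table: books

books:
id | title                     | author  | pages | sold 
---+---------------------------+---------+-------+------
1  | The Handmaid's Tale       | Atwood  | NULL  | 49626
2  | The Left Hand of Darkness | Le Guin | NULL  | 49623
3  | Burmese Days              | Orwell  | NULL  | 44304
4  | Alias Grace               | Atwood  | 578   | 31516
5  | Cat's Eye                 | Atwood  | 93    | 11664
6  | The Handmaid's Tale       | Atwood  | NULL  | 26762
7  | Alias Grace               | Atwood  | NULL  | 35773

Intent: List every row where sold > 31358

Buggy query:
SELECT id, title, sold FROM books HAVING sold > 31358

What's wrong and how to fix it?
Bug: This is a non-aggregate query (no GROUP BY, no aggregates), so in SQLite the HAVING clause is invalid here; a row-level condition belongs in WHERE

Fix: Replace HAVING with WHERE since the condition applies to individual rows

Corrected query:
SELECT id, title, sold FROM books WHERE sold > 31358

Result:
id | title                     | sold 
---+---------------------------+------
1  | The Handmaid's Tale       | 49626
2  | The Left Hand of Darkness | 49623
3  | Burmese Days              | 44304
4  | Alias Grace               | 31516
7  | Alias Grace               | 35773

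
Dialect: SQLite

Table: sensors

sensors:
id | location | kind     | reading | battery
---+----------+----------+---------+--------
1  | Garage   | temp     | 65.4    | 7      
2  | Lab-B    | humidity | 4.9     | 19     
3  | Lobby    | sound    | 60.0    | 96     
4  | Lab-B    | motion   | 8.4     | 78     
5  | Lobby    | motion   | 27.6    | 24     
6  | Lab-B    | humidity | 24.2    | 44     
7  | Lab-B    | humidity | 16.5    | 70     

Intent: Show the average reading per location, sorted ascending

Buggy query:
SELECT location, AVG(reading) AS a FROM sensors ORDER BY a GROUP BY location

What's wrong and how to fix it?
Bug: GROUP BY must precede ORDER BY

Fix: Move ORDER BY to the end, after GROUP BY

Corrected query:
SELECT location, AVG(reading) AS a FROM sensors GROUP BY location ORDER BY a

Result:
location | a   
---------+-----
Lab-B    | 13.5
Lobby    | 43.8
Garage   | 65.4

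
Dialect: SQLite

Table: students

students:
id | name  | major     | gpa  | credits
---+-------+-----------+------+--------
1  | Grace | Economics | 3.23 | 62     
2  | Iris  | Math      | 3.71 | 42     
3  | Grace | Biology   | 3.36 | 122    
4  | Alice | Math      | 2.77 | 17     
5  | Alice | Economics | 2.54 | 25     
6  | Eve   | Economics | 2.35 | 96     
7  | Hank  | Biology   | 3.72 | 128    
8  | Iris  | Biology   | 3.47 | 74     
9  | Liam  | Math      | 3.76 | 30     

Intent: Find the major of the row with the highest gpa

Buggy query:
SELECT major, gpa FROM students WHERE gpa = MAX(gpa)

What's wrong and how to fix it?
Bug: MAX(gpa) is an aggregate and cannot be used directly in WHERE

Fix: Use a subquery: WHERE gpa = (SELECT MAX(gpa) FROM students)

Corrected query:
SELECT major, gpa FROM students WHERE gpa = (SELECT MAX(gpa) FROM students)

Result:
major | gpa 
------+-----
Math  | 3.76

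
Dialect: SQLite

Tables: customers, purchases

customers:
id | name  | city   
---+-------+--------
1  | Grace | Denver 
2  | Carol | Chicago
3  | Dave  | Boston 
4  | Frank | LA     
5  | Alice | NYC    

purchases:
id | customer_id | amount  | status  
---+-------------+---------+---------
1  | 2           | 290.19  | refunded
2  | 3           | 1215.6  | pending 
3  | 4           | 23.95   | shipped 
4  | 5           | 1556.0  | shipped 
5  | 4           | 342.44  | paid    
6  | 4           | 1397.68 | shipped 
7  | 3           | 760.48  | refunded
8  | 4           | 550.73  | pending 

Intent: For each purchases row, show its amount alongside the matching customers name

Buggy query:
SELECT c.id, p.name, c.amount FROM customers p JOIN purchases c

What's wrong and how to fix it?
Bug: Missing join condition: each purchases row is matched to all customers rows instead of just its own

Fix: Specify the join condition linking the foreign key to the parent id

Corrected query:
SELECT c.id, p.name, c.amount FROM customers p JOIN purchases c ON c.customer_id = p.id

Result:
id | name  | amount 
---+-------+--------
1  | Carol | 290.19 
2  | Dave  | 1215.6 
3  | Frank | 23.95  
4  | Alice | 1556   
5  | Frank | 342.44 
6  | Frank | 1397.68
7  | Dave  | 760.48 
8  | Frank | 550.73 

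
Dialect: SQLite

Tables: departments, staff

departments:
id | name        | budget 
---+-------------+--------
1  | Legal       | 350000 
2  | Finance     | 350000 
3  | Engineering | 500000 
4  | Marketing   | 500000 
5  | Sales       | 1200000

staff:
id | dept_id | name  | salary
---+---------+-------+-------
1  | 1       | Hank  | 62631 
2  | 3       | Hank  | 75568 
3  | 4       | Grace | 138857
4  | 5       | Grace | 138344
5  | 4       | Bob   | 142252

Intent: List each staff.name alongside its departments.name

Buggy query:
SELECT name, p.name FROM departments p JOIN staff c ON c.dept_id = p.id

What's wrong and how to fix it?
Bug: Both tables have a 'name' column; the unqualified reference is ambiguous

Fix: Qualify the column with its table alias (c.name)

Corrected query:
SELECT c.name, p.name FROM departments p JOIN staff c ON c.dept_id = p.id

Result:
name  | name       
------+------------
Hank  | Legal      
Hank  | Engineering
Grace | Marketing  
Grace | Sales      
Bob   | Marketing  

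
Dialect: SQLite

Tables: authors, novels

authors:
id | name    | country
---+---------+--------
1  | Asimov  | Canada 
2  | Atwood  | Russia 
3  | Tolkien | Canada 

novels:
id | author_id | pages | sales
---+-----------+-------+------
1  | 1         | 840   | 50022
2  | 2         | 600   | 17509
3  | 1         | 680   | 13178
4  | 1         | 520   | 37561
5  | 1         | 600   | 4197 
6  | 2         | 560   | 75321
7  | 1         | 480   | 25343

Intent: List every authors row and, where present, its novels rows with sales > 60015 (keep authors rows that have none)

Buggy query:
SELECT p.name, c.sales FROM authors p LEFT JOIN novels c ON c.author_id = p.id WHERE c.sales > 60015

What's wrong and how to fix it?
Bug: A WHERE condition on the right-hand table after LEFT JOIN drops unmatched parents

Fix: Put 'c.sales > 60015' in the JOIN's ON clause instead of WHERE

Corrected query:
SELECT p.name, c.sales FROM authors p LEFT JOIN novels c ON c.author_id = p.id AND c.sales > 60015

Result:
name    | sales
--------+------
Asimov  | NULL 
Atwood  | 75321
Tolkien | NULL 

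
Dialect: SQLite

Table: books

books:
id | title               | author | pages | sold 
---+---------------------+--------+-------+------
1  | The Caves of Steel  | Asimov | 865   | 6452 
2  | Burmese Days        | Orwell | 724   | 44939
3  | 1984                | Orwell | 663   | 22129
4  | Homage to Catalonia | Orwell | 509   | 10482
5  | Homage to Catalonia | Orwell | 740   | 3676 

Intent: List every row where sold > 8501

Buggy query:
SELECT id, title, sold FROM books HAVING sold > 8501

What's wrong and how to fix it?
Bug: This is a non-aggregate query (no GROUP BY, no aggregates), so in SQLite the HAVING clause is invalid here; a row-level condition belongs in WHERE

Fix: Use WHERE for row-level filtering

Corrected query:
SELECT id, title, sold FROM books WHERE sold > 8501

Result:
id | title               | sold 
---+---------------------+------
2  | Burmese Days        | 44939
3  | 1984                | 22129
4  | Homage to Catalonia | 10482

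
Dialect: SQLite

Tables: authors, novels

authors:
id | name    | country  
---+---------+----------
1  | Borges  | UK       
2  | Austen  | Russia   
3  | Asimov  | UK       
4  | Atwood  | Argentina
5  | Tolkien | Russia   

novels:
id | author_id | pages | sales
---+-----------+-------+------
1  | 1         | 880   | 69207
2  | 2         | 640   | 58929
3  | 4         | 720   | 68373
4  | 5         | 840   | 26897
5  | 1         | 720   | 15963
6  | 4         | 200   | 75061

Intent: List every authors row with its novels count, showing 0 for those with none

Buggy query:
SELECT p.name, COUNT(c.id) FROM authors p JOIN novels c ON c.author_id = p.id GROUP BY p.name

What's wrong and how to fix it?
Bug: An inner join excludes parents with zero children

Fix: Switch to LEFT JOIN to retain unmatched parent rows

Corrected query:
SELECT p.name, COUNT(c.id) FROM authors p LEFT JOIN novels c ON c.author_id = p.id GROUP BY p.name

Result:
name    | COUNT(c.id)
--------+------------
Asimov  | 0          
Atwood  | 2          
Austen  | 1          
Borges  | 2          
Tolkien | 1          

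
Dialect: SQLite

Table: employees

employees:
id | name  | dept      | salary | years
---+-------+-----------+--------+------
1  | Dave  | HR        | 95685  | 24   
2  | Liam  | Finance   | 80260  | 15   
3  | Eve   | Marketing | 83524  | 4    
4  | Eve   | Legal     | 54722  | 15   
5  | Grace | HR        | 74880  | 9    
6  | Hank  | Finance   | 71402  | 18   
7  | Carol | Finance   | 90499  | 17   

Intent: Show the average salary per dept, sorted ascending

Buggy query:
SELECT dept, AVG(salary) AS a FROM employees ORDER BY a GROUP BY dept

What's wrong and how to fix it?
Bug: GROUP BY must precede ORDER BY

Fix: Reorder: SELECT … FROM … GROUP BY … ORDER BY …

Corrected query:
SELECT dept, AVG(salary) AS a FROM employees GROUP BY dept ORDER BY a

Result:
dept      | a           
----------+-------------
Legal     | 54722       
Finance   | 80720.333333
Marketing | 83524       
HR        | 85282.5     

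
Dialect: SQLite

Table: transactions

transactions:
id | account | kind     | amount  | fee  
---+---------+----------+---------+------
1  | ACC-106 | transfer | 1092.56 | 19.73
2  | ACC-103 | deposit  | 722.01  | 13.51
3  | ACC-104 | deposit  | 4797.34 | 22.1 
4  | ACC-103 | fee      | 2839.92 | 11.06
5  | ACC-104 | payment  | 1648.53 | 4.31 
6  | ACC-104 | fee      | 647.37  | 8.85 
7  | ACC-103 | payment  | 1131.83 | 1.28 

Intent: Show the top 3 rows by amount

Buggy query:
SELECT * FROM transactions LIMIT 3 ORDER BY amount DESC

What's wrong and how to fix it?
Bug: LIMIT must come after ORDER BY

Fix: Sort with ORDER BY, then apply LIMIT

Corrected query:
SELECT * FROM transactions ORDER BY amount DESC LIMIT 3

Result:
id | account | kind    | amount  | fee  
---+---------+---------+---------+------
3  | ACC-104 | deposit | 4797.34 | 22.1 
4  | ACC-103 | fee     | 2839.92 | 11.06
5  | ACC-104 | payment | 1648.53 | 4.31 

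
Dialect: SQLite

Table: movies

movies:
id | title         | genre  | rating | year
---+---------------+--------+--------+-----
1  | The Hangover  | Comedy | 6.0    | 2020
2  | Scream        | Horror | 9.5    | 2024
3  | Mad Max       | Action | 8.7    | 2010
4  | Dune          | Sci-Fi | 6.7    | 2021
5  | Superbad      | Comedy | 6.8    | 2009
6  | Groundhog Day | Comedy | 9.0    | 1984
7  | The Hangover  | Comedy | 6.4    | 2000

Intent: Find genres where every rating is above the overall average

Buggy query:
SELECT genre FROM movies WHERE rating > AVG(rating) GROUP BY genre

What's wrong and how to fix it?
Bug: WHERE evaluates per row before aggregation, so AVG() is unavailable

Fix: Compute the overall average in a scalar subquery and compare each group's MIN against it in HAVING

Corrected query:
SELECT genre FROM movies GROUP BY genre HAVING MIN(rating) > (SELECT AVG(rating) FROM movies)

Result:
genre 
------
Action
Horror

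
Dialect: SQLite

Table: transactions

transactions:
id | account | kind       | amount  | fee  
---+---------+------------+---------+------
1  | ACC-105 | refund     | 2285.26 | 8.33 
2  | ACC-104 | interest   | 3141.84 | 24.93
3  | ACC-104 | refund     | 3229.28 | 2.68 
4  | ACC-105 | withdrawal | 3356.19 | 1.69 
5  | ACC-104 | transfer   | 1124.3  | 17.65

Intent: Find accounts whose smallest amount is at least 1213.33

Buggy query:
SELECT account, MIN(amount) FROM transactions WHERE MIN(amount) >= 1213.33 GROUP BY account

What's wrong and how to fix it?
Bug: Aggregates like MIN are computed per group after WHERE runs

Fix: Replace WHERE with HAVING after the GROUP BY

Corrected query:
SELECT account, MIN(amount) FROM transactions GROUP BY account HAVING MIN(amount) >= 1213.33

Result:
account | MIN(amount)
--------+------------
ACC-105 | 2285.26    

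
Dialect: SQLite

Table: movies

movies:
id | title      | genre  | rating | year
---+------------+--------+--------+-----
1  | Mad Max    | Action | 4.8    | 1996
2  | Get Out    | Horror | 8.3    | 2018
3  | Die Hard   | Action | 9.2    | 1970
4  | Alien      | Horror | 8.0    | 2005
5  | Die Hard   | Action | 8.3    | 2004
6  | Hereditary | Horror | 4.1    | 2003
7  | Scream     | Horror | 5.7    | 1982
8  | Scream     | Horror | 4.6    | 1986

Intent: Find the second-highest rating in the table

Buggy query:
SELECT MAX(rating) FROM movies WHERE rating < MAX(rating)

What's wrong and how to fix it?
Bug: The inner MAX is an aggregate inside WHERE, which is not allowed

Fix: Compute the overall MAX in a subquery, then take MAX of rows below it

Corrected query:
SELECT MAX(rating) FROM movies WHERE rating < (SELECT MAX(rating) FROM movies)

Result:
MAX(rating)
-----------
8.3        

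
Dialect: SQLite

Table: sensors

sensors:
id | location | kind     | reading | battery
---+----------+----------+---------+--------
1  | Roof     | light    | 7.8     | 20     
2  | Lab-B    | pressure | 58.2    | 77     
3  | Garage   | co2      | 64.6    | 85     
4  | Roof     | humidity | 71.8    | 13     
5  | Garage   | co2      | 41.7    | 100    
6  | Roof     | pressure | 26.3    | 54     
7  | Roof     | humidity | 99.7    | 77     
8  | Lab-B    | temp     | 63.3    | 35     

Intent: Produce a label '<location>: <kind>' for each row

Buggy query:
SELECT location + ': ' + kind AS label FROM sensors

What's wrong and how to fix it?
Bug: SQLite uses || for string concatenation; + coerces text to numbers (yielding 0)

Fix: Replace + with || to concatenate text

Corrected query:
SELECT location || ': ' || kind AS label FROM sensors

Result:
label          
---------------
Roof: light    
Lab-B: pressure
Garage: co2    
Roof: humidity 
Garage: co2    
Roof: pressure 
Roof: humidity 
Lab-B: temp    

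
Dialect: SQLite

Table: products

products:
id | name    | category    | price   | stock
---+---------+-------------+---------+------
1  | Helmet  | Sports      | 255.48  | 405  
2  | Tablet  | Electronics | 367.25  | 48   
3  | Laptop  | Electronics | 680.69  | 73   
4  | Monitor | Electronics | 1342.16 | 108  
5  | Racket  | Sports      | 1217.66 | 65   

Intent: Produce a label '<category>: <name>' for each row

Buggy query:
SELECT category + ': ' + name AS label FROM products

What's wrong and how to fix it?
Bug: SQLite uses || for string concatenation; + coerces text to numbers (yielding 0)

Fix: Use the || operator for string concatenation

Corrected query:
SELECT category || ': ' || name AS label FROM products

Result:
label               
--------------------
Sports: Helmet      
Electronics: Tablet 
Electronics: Laptop 
Electronics: Monitor
Sports: Racket      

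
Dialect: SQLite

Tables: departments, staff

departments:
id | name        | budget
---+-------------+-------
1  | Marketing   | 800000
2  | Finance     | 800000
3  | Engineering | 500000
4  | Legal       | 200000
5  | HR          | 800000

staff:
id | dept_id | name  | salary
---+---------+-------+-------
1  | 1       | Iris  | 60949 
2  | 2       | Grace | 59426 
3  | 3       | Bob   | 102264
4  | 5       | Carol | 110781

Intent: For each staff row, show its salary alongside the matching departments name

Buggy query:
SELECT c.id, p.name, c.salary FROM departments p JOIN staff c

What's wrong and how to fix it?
Bug: JOIN with no ON clause produces a cartesian product; every staff row pairs with every departments row

Fix: Add ON c.dept_id = p.id to the JOIN

Corrected query:
SELECT c.id, p.name, c.salary FROM departments p JOIN staff c ON c.dept_id = p.id

Result:
id | name        | salary
---+-------------+-------
1  | Marketing   | 60949 
2  | Finance     | 59426 
3  | Engineering | 102264
4  | HR          | 110781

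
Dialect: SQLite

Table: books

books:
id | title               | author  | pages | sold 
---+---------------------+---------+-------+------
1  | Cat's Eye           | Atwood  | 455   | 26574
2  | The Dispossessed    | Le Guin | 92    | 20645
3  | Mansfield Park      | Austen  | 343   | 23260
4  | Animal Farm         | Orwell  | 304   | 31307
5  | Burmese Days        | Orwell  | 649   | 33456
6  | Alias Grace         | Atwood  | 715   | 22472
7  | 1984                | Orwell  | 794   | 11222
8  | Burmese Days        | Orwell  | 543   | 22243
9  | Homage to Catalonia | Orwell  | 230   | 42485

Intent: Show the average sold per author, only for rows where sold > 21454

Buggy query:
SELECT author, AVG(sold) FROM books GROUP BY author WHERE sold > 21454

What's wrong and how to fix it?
Bug: WHERE cannot follow GROUP BY

Fix: Move the WHERE clause before GROUP BY

Corrected query:
SELECT author, AVG(sold) FROM books WHERE sold > 21454 GROUP BY author

Result:
author | AVG(sold)
-------+----------
Atwood | 24523    
Austen | 23260    
Orwell | 32372.75 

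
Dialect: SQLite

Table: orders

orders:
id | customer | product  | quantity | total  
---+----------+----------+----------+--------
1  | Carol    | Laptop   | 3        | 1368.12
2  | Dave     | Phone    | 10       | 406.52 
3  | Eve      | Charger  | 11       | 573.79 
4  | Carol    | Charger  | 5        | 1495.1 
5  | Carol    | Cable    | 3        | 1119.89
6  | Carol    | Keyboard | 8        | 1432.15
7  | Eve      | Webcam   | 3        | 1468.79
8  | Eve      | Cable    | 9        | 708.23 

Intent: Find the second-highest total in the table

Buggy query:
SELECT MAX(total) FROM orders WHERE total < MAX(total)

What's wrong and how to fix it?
Bug: The inner MAX is an aggregate inside WHERE, which is not allowed

Fix: Compute the overall MAX in a subquery, then take MAX of rows below it

Corrected query:
SELECT MAX(total) FROM orders WHERE total < (SELECT MAX(total) FROM orders)

Result:
MAX(total)
----------
1468.79   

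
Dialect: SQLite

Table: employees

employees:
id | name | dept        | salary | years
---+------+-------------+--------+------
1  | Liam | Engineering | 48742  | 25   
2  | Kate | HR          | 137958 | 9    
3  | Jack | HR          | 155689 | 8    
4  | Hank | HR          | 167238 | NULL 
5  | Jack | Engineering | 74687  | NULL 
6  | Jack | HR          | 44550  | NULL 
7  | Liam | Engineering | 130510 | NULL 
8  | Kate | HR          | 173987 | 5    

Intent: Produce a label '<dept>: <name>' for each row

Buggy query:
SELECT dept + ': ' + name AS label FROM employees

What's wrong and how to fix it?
Bug: SQLite uses || for string concatenation; + coerces text to numbers (yielding 0)

Fix: Use the || operator for string concatenation

Corrected query:
SELECT dept || ': ' || name AS label FROM employees

Result:
label            
-----------------
Engineering: Liam
HR: Kate         
HR: Jack         
HR: Hank         
Engineering: Jack
HR: Jack         
Engineering: Liam
HR: Kate         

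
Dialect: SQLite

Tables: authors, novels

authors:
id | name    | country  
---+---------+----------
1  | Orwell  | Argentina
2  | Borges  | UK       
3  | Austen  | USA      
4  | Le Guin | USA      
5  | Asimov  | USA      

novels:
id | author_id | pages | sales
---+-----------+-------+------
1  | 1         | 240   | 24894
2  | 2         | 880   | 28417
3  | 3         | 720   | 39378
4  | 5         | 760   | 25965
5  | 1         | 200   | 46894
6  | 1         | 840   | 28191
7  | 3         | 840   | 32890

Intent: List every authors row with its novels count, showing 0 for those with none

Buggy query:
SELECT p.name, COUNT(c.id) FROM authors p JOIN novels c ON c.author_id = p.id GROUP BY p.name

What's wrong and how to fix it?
Bug: An inner join excludes parents with zero children

Fix: Use LEFT JOIN so parents without children still appear (COUNT(c.id) gives 0)

Corrected query:
SELECT p.name, COUNT(c.id) FROM authors p LEFT JOIN novels c ON c.author_id = p.id GROUP BY p.name

Result:
name    | COUNT(c.id)
--------+------------
Asimov  | 1          
Austen  | 2          
Borges  | 1          
Le Guin | 0          
Orwell  | 3          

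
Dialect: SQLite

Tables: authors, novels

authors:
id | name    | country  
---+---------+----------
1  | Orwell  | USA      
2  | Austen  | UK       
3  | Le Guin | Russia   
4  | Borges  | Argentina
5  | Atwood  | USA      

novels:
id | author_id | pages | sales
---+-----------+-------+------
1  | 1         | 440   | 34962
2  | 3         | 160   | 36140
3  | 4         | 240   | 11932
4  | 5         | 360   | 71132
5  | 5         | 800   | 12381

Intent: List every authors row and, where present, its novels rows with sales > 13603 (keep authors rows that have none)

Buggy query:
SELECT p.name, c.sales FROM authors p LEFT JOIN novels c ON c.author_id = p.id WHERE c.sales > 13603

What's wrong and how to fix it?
Bug: Filtering c.sales in WHERE discards the NULL rows produced by LEFT JOIN, turning it into an inner join

Fix: Move the right-table condition into the ON clause so unmatched parents are kept

Corrected query:
SELECT p.name, c.sales FROM authors p LEFT JOIN novels c ON c.author_id = p.id AND c.sales > 13603

Result:
name    | sales
--------+------
Orwell  | 34962
Austen  | NULL 
Le Guin | 36140
Borges  | NULL 
Atwood  | 71132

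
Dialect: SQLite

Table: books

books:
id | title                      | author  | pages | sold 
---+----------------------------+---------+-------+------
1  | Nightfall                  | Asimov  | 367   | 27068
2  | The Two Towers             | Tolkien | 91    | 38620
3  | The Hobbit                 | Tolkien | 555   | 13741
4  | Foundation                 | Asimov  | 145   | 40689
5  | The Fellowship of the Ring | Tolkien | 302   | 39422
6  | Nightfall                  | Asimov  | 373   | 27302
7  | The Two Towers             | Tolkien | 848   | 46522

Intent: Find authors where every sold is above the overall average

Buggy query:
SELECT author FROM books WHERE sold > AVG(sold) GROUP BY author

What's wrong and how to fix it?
Bug: WHERE evaluates per row before aggregation, so AVG() is unavailable

Fix: Use a subquery for AVG and a HAVING MIN(...) filter so the condition holds for every row in the group

Corrected query:
SELECT author FROM books GROUP BY author HAVING MIN(sold) > (SELECT AVG(sold) FROM books)

Result:
(no rows)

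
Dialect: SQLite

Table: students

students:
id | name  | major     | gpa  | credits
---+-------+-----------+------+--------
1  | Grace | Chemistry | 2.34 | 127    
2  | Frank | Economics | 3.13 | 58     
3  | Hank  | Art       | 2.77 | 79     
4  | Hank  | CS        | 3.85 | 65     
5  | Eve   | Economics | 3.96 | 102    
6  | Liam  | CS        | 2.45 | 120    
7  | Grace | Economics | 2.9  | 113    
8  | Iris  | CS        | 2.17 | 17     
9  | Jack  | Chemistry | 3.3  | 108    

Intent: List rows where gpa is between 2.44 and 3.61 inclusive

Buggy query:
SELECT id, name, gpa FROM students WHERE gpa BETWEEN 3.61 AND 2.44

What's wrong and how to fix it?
Bug: BETWEEN expects the lower bound first; with 3.61 AND 2.44 the range is empty

Fix: Swap the bounds so the smaller value comes first

Corrected query:
SELECT id, name, gpa FROM students WHERE gpa BETWEEN 2.44 AND 3.61

Result:
id | name  | gpa 
---+-------+-----
2  | Frank | 3.13
3  | Hank  | 2.77
6  | Liam  | 2.45
7  | Grace | 2.9 
9  | Jack  | 3.3 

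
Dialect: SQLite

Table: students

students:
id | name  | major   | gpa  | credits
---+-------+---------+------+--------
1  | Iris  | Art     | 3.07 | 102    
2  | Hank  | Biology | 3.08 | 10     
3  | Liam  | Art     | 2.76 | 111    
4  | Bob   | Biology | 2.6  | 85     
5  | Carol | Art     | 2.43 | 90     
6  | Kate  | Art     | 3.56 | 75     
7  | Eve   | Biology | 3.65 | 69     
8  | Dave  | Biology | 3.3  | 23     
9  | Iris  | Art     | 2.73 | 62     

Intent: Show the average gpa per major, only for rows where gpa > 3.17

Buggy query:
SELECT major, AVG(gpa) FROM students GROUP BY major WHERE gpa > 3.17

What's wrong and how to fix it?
Bug: WHERE cannot follow GROUP BY

Fix: Move the WHERE clause before GROUP BY

Corrected query:
SELECT major, AVG(gpa) FROM students WHERE gpa > 3.17 GROUP BY major

Result:
major   | AVG(gpa)
--------+---------
Art     | 3.56    
Biology | 3.475   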